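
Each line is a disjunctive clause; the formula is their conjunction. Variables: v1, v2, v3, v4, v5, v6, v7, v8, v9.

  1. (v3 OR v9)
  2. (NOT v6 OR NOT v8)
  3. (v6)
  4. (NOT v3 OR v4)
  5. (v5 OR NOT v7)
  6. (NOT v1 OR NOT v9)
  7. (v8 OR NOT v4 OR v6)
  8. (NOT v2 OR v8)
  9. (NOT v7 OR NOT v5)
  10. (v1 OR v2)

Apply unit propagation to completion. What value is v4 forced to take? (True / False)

True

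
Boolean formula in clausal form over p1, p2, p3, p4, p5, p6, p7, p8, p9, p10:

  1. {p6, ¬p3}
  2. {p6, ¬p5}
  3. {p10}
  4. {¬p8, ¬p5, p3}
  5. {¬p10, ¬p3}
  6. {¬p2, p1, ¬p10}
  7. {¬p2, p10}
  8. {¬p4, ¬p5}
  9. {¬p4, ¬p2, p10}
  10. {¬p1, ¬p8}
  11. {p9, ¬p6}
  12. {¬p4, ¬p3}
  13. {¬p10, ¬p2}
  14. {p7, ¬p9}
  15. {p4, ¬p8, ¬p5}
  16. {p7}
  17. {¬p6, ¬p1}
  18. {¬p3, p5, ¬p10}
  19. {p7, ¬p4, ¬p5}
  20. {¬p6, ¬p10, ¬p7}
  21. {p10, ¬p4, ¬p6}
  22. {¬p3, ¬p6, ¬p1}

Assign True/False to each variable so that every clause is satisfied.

(p10) is a unit clause, so p10 = True.
(¬p3) is a unit clause, so p3 = False.
(¬p2) is a unit clause, so p2 = False.
The clause (p7) is unit: p7 must be True.
Unit propagation: (¬p6) forces p6 = False.
The clause (¬p5) is unit: p5 must be False.
Pure literal: p1 appears only negated; assign p1 = False.
p8 occurs only negated in the remaining clauses — set p8 = False.
p4, p9 are now unconstrained; take p4 = True, p9 = True.

p1=F, p2=F, p3=F, p4=T, p5=F, p6=F, p7=T, p8=F, p9=T, p10=T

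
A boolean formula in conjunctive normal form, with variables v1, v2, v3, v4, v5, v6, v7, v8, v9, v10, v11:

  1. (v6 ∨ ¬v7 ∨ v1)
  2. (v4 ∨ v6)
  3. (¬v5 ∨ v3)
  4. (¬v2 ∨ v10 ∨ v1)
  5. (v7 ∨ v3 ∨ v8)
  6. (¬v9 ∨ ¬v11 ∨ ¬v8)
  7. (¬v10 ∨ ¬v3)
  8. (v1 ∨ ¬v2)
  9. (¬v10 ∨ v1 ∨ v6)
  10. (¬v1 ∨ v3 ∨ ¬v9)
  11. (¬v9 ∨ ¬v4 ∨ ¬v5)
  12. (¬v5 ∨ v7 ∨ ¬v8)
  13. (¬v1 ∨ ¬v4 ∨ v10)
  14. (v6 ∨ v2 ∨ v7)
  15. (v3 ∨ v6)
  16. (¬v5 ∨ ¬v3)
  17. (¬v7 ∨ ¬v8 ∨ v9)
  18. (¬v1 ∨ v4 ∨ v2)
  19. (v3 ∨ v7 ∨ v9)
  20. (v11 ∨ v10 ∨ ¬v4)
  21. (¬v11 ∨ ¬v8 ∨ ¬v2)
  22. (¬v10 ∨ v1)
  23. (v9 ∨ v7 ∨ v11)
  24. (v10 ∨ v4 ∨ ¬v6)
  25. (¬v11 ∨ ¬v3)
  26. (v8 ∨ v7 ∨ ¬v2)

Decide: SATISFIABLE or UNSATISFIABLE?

SATISFIABLE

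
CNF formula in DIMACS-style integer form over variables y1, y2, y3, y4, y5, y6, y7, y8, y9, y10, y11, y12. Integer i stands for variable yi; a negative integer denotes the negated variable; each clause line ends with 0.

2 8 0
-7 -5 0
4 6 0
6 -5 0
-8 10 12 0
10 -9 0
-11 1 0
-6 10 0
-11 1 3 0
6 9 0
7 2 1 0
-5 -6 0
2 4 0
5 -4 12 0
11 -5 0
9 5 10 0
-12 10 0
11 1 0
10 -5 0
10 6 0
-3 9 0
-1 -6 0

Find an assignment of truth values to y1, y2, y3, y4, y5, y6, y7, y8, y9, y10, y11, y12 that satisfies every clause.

y1=T, y2=F, y3=T, y4=T, y5=F, y6=F, y7=F, y8=T, y9=T, y10=T, y11=F, y12=T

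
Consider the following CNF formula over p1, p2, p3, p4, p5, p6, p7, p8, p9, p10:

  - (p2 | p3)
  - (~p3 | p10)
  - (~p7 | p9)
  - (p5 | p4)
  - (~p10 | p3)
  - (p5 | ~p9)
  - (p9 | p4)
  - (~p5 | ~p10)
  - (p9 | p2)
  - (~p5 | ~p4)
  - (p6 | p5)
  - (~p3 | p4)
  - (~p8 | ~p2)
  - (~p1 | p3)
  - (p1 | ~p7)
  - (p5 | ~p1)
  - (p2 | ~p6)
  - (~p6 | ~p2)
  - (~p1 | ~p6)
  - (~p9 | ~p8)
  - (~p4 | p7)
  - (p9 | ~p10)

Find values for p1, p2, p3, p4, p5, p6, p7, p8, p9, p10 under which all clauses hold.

p1=False, p2=True, p3=False, p4=False, p5=True, p6=False, p7=False, p8=False, p9=True, p10=False

Pure literal: p8 appears only negated; assign p8 = False.
Try p1 = False.
  then p7 is forced to False.
  then p4 is forced to False.
  then p5 is forced to True.
  then p9 is forced to True.
  then p10 is forced to False.
  then p3 is forced to False.
  then p2 is forced to True.
  then p6 is forced to False.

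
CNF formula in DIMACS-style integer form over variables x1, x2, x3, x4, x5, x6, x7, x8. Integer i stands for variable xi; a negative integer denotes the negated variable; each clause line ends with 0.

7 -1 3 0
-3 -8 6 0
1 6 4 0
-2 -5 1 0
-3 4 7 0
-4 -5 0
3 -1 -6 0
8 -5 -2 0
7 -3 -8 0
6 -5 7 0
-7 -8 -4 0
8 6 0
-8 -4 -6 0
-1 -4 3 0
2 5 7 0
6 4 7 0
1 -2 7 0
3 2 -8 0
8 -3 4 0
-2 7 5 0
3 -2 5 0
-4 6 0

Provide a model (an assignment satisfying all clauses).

x1=F  x2=T  x3=T  x4=F  x5=F  x6=T  x7=T  x8=T

Check each clause:
  1. (x3 | x7 | ~x1) — x3 is true.
  2. (~x8 | x6 | ~x3) — x6 is true.
  3. (x4 | x6 | x1) — x6 is true.
  4. (~x5 | x1 | ~x2) — ~x5 is true.
  5. (x4 | ~x3 | x7) — x7 is true.
  6. (~x5 | ~x4) — ~x5 is true.
  7. (~x6 | ~x1 | x3) — x3 is true.
  8. (~x2 | x8 | ~x5) — x8 is true.
  9. (x7 | ~x8 | ~x3) — x7 is true.
  10. (x6 | ~x5 | x7) — ~x5 is true.
  11. (~x7 | ~x8 | ~x4) — ~x4 is true.
  12. (x8 | x6) — x8 is true.
  13. (~x8 | ~x6 | ~x4) — ~x4 is true.
  14. (~x1 | ~x4 | x3) — x3 is true.
  15. (x7 | x5 | x2) — x2 is true.
  16. (x4 | x6 | x7) — x6 is true.
  17. (~x2 | x7 | x1) — x7 is true.
  18. (x2 | x3 | ~x8) — x2 is true.
  19. (x8 | x4 | ~x3) — x8 is true.
  20. (x7 | x5 | ~x2) — x7 is true.
  21. (x5 | ~x2 | x3) — x3 is true.
  22. (x6 | ~x4) — ~x4 is true.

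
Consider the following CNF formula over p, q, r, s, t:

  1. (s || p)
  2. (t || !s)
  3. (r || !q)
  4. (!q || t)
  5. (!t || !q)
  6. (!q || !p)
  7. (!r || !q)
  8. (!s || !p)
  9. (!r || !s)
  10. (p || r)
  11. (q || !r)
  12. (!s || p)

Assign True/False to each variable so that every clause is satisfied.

Try p = True.
  then q is forced to False.
  then s is forced to False.
  then r is forced to False.
t is now unconstrained; take t = True.
Every clause has at least one true literal under this assignment.

p = T, q = F, r = F, s = F, t = T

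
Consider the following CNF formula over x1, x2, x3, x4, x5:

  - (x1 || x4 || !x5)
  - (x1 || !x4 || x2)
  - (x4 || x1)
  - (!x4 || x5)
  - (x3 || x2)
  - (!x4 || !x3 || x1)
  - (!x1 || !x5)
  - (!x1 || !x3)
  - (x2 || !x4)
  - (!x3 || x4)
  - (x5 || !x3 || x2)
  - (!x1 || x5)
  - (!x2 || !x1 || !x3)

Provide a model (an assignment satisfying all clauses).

Branch on x1: take x1 = False.
  then x4 is forced to True.
  then x2 is forced to True.
  then x5 is forced to True.
  then x3 is forced to False.

x1 = 0, x2 = 1, x3 = 0, x4 = 1, x5 = 1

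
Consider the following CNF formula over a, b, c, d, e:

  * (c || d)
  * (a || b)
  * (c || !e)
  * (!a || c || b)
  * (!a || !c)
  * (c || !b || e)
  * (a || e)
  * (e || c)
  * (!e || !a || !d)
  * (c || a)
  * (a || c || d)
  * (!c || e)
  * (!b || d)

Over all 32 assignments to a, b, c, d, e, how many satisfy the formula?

1

The models are:
  a=0 b=1 c=1 d=1 e=1
That's 1 in total.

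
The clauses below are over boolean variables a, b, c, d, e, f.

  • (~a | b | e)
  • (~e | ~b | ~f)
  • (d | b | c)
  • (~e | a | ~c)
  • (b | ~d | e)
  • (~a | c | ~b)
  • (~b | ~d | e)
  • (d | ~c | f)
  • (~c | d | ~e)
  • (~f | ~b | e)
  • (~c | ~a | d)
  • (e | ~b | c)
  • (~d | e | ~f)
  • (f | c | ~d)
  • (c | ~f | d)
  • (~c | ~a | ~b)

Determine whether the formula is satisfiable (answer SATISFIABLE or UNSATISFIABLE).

Branch on a: take a = False.
The remaining clauses are satisfied by b = False, c = False, d = True, e = True, f = True.
Every clause has at least one true literal under this assignment.
So a = F  b = F  c = F  d = T  e = T  f = T is a satisfying assignment.

SATISFIABLE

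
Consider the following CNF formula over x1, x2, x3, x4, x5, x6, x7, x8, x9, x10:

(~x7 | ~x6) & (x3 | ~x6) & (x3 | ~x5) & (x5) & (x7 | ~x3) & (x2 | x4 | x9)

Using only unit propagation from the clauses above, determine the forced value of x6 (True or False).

False

Unit clause (x5) sets x5 = True.
(x3 | ~x5) with x5 = True leaves only x3, so x3 = True.
(~x3 | x7): since x3 = True, the clause reduces to (x7). x7 = True.
(~x6 | ~x7): since x7 = True, the clause reduces to (~x6). x6 = False.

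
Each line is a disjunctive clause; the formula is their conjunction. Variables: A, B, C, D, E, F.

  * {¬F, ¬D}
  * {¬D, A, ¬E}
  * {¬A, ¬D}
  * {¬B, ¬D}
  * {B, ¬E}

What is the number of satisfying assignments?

26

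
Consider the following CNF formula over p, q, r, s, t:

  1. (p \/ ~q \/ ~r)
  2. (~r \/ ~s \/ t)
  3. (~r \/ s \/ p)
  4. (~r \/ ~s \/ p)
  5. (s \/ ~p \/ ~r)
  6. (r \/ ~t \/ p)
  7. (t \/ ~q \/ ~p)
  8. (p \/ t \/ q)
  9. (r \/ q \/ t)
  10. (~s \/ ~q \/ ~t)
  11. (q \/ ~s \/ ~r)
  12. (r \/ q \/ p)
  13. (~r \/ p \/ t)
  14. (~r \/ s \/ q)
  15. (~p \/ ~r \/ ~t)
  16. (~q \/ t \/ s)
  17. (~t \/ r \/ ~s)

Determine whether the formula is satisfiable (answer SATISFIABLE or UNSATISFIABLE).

Branch on p: take p = False.
Branch on q: take q = True.
  then r is forced to False.
  then t is forced to False.
  then s is forced to True.
Every clause has at least one true literal under this assignment.
So p = False, q = True, r = False, s = True, t = False is a satisfying assignment.

SATISFIABLE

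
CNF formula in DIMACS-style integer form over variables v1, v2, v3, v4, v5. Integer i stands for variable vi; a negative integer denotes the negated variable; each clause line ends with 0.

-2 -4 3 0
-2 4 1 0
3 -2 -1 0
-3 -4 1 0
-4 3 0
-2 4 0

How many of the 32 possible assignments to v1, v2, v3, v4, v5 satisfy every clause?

12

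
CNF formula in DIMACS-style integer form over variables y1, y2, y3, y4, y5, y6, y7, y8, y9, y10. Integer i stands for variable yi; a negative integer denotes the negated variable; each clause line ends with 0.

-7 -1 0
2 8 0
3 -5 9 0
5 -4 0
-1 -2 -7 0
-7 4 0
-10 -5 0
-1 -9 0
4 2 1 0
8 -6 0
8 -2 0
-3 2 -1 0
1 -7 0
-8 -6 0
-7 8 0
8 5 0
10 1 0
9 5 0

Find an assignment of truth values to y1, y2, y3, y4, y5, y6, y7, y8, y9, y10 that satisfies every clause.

y1 = True, y2 = True, y3 = True, y4 = False, y5 = True, y6 = False, y7 = False, y8 = True, y9 = False, y10 = False

Pure literal: y6 appears only negated; assign y6 = False.
y7 occurs only negated in the remaining clauses — set y7 = False.
Try y1 = True.
  then y9 is forced to False.
  then y5 is forced to True.
  then y3 is forced to True.
  then y10 is forced to False.
  then y2 is forced to True.
  then y8 is forced to True.
y4 is now unconstrained; take y4 = False.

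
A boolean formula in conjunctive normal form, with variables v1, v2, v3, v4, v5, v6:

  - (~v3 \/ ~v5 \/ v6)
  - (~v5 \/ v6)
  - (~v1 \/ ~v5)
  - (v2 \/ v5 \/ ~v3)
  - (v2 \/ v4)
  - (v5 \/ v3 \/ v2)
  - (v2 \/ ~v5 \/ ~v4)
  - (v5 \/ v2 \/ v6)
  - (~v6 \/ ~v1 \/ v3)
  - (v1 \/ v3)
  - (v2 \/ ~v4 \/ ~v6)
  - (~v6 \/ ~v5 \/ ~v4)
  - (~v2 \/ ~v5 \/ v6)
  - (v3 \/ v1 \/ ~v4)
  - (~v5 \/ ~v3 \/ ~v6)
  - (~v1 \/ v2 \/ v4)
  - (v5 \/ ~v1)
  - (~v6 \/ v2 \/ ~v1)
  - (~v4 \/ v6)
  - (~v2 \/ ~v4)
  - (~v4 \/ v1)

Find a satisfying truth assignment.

Set v1 = False and propagate.
  then v3 is forced to True.
  then v4 is forced to False.
  then v2 is forced to True.
Try v5 = False.
v6 is now unconstrained; take v6 = False.
Every clause has at least one true literal under this assignment.

v1=False, v2=True, v3=True, v4=False, v5=False, v6=False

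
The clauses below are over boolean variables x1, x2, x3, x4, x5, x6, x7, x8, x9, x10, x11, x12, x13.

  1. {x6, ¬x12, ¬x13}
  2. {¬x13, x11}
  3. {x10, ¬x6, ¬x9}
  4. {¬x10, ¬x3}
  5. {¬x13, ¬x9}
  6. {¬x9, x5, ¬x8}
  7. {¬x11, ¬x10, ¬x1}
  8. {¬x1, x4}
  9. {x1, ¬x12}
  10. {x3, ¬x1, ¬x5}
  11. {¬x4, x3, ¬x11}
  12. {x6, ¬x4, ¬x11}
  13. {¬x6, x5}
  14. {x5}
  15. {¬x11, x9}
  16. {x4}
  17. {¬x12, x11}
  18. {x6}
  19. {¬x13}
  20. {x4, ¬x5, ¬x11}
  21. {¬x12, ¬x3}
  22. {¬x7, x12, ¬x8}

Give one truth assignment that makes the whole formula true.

x1=1, x2=1, x3=1, x4=1, x5=1, x6=1, x7=0, x8=1, x9=0, x10=0, x11=0, x12=0, x13=0

(x5) is a unit clause, so x5 = True.
(x4) is a unit clause, so x4 = True.
The clause (x6) is unit: x6 must be True.
The clause (¬x13) is unit: x13 must be False.
Pure literal: x7 appears only negated; assign x7 = False.
Set x1 = True and propagate.
  then x3 is forced to True.
  then x10 is forced to False.
  then x9 is forced to False.
  then x11 is forced to False.
  then x12 is forced to False.
x2, x8 are now unconstrained; take x2 = True, x8 = True.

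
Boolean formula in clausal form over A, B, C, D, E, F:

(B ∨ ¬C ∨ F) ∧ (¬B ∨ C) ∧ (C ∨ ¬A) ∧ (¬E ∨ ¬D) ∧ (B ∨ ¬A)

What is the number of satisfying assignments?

21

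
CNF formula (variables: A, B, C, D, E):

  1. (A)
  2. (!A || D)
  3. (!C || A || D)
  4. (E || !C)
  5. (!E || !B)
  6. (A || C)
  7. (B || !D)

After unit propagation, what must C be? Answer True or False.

False

(A) is a unit clause: A = True.
(D || !A): since A = True, the clause reduces to (D). D = True.
From (!D || B) and D = True: B = True.
(!B || !E): since B = True, the clause reduces to (!E). E = False.
(!C || E) with E = False leaves only !C, so C = False.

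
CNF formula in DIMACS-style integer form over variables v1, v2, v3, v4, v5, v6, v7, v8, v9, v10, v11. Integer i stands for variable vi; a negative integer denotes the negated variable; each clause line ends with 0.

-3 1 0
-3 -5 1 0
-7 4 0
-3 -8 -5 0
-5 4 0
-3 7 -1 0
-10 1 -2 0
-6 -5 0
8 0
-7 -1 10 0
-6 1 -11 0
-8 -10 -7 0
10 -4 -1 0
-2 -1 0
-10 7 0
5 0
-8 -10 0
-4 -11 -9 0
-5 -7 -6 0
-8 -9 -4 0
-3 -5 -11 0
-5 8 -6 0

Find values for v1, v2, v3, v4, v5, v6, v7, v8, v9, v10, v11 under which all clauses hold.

v1=F, v2=T, v3=F, v4=T, v5=T, v6=F, v7=T, v8=T, v9=F, v10=F, v11=F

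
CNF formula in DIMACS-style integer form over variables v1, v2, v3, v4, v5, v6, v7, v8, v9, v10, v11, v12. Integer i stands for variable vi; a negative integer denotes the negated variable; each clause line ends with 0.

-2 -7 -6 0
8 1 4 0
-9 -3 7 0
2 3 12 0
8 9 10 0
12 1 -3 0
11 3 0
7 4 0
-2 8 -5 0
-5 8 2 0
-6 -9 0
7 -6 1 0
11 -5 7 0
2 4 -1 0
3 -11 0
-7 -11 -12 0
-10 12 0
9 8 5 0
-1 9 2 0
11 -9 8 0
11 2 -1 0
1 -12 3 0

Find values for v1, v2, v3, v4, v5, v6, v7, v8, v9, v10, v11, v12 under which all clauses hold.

Pure literal: v4 appears only positively; assign v4 = True.
v6 occurs only negated in the remaining clauses — set v6 = False.
Branch on v1: take v1 = False.
Set v2 = False and propagate.
The remaining clauses are satisfied by v3 = True, v5 = False, v7 = True, v8 = True, v9 = False, v10 = True, v11 = False, v12 = True.

v1=0, v2=0, v3=1, v4=1, v5=0, v6=0, v7=1, v8=1, v9=0, v10=1, v11=0, v12=1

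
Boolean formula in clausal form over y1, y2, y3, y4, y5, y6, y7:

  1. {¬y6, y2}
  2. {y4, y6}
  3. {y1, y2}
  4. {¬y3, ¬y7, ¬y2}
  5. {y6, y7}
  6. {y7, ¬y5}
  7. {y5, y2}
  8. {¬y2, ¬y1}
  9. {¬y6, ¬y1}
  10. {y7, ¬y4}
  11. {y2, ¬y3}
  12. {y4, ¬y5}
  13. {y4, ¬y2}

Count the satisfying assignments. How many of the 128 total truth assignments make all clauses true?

The models are:
  y1=0 y2=1 y3=0 y4=1 y5=0 y6=0 y7=1
  y1=0 y2=1 y3=0 y4=1 y5=0 y6=1 y7=1
  y1=0 y2=1 y3=0 y4=1 y5=1 y6=0 y7=1
  y1=0 y2=1 y3=0 y4=1 y5=1 y6=1 y7=1
  y1=1 y2=0 y3=0 y4=1 y5=1 y6=0 y7=1
That's 5 in total.

5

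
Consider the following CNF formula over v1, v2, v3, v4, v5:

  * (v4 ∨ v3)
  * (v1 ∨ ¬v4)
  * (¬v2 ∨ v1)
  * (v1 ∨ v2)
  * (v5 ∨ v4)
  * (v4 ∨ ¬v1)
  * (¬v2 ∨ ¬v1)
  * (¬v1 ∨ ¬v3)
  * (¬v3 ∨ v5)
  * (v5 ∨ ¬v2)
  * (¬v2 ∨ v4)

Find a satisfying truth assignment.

Branch on v1: take v1 = True.
  then v4 is forced to True.
  then v2 is forced to False.
  then v3 is forced to False.
v5 is now unconstrained; take v5 = False.

v1=T  v2=F  v3=F  v4=T  v5=F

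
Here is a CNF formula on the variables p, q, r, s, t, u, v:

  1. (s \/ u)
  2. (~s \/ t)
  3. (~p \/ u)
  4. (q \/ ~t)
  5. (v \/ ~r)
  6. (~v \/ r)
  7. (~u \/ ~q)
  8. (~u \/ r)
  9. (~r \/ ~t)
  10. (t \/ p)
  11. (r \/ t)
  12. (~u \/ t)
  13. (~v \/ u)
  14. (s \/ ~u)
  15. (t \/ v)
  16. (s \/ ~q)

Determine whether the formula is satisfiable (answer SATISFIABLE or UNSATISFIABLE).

Branch on p: take p = False.
  then t is forced to True.
  then q is forced to True.
  then u is forced to False.
  then s is forced to True.
  then r is forced to False.
  then v is forced to False.
Every clause has at least one true literal under this assignment.
So p=False, q=True, r=False, s=True, t=True, u=False, v=False is a satisfying assignment.

SATISFIABLE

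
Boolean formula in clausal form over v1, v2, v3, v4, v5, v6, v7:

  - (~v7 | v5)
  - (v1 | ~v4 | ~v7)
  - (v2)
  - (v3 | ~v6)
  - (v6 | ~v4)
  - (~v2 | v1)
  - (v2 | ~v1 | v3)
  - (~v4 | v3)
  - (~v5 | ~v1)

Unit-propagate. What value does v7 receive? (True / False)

False

(v2) is a unit clause: v2 = True.
In (v1 | ~v2), ~v2 is now false; v1 must hold, so v1 = True.
(~v5 | ~v1) with v1 = True leaves only ~v5, so v5 = False.
In (v5 | ~v7), v5 is now false; ~v7 must hold, so v7 = False.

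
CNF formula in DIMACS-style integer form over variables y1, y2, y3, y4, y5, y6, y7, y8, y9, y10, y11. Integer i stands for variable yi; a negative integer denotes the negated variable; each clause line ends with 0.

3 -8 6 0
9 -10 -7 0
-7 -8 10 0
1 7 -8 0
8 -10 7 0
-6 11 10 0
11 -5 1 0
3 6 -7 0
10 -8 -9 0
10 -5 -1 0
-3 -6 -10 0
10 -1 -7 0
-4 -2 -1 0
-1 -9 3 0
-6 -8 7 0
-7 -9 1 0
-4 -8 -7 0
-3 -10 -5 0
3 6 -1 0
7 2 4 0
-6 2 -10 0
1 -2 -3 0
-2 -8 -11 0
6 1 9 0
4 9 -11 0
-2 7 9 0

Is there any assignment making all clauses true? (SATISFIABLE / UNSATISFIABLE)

SATISFIABLE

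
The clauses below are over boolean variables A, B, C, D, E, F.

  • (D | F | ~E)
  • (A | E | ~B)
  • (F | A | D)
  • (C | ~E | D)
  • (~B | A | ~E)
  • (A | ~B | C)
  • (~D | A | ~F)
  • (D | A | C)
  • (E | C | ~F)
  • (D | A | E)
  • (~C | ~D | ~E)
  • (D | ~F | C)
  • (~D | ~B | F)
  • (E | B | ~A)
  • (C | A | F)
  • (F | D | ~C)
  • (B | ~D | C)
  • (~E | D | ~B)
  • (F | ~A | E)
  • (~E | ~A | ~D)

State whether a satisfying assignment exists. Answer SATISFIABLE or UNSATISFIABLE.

SATISFIABLE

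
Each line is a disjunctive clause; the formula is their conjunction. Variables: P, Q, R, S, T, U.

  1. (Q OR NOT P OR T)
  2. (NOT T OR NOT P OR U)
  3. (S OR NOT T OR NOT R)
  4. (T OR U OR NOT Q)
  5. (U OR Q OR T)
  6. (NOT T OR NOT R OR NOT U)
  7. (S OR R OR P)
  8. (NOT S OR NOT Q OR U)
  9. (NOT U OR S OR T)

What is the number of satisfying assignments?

Case analysis on T and U:
  T=T, U=T: Q free; 3 ways for (P,R,S) × 2^1 = 6.
  T=T, U=F: remaining (P,Q,R,S) ∈ {(F,F,F,T); (F,F,T,T)} — 2.
  T=F, U=T: R free; 3 ways for (P,Q,S) × 2^1 = 6.
  T=F, U=F: a clause becomes empty — 0.
Total: 6 + 2 + 6 + 0 = 14.

14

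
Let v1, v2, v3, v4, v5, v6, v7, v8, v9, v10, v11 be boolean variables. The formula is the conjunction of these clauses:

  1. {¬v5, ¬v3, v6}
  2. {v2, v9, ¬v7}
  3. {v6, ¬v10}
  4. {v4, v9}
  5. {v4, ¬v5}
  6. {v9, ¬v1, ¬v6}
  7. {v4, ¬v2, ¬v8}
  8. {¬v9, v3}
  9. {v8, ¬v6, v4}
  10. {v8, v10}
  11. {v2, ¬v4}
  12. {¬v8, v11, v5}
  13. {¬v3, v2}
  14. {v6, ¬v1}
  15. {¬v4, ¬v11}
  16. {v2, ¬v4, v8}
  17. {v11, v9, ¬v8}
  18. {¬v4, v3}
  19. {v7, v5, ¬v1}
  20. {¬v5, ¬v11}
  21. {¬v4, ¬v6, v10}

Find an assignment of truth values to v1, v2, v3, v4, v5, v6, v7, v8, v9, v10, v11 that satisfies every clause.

Pure literal: v1 appears only negated; assign v1 = False.
Set v2 = True and propagate.
The remaining clauses are satisfied by v3 = True, v4 = True, v5 = False, v6 = True, v7 = True, v8 = False, v9 = False, v10 = True, v11 = False.

v1=False, v2=True, v3=True, v4=True, v5=False, v6=True, v7=True, v8=False, v9=False, v10=True, v11=False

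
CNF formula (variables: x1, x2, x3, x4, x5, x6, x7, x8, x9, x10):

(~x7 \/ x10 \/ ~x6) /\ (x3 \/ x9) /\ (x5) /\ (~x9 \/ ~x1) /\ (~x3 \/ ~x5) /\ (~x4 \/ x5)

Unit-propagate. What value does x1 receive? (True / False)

(x5) is a unit clause: x5 = True.
(~x3 \/ ~x5): since x5 = True, the clause reduces to (~x3). x3 = False.
From (x9 \/ x3) and x3 = False: x9 = True.
In (~x9 \/ ~x1), ~x9 is now false; ~x1 must hold, so x1 = False.

False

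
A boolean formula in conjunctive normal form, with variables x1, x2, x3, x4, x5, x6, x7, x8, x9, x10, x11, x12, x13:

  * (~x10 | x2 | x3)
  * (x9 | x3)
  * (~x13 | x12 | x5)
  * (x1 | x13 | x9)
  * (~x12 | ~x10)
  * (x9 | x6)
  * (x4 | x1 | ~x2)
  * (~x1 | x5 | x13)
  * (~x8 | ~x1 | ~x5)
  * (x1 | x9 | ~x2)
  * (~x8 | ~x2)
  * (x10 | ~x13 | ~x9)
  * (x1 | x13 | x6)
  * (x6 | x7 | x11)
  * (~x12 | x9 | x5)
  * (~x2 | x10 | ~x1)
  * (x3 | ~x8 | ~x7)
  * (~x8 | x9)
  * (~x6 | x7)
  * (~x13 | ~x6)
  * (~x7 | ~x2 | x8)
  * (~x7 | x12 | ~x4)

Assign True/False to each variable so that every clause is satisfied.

Pure literal: x3 appears only positively; assign x3 = True.
Pure literal: x11 appears only positively; assign x11 = True.
Set x1 = True and propagate.
Branch on x2: take x2 = False.
Branch on x4: take x4 = True.
For the remaining variables, x5 = True, x6 = True, x7 = True, x8 = False, x9 = True, x10 = False, x12 = True, x13 = False works.

x1=True, x2=False, x3=True, x4=True, x5=True, x6=True, x7=True, x8=False, x9=True, x10=False, x11=True, x12=True, x13=False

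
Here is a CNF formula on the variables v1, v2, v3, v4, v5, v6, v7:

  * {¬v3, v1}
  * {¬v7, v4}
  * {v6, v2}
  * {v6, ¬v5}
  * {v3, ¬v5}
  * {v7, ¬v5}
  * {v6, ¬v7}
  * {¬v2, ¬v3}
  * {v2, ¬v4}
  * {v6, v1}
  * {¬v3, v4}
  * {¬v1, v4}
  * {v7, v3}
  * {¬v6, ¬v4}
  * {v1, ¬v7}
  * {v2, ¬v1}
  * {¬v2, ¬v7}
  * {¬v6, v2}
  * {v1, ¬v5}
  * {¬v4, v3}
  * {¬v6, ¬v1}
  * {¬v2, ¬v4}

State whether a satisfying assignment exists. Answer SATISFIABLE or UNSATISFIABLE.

v1 = True:
  propagation gives v4=True, v2=True; an empty clause results — contradiction.
v1 = False:
  propagation gives v3=False, v5=False, v6=True, v7=True; an empty clause results — contradiction.
Every branch closes, so no satisfying assignment exists.

UNSATISFIABLE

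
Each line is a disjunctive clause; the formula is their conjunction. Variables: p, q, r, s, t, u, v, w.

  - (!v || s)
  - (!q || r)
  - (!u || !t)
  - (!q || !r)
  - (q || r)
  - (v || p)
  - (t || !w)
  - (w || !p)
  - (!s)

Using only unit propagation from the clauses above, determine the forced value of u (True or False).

(!s) stands alone — s = False.
From (!v || s) and s = False: v = False.
(v || p) with v = False leaves only p, so p = True.
(!p || w): since p = True, the clause reduces to (w). w = True.
(!w || t): since w = True, the clause reduces to (t). t = True.
(!t || !u) with t = True leaves only !u, so u = False.

False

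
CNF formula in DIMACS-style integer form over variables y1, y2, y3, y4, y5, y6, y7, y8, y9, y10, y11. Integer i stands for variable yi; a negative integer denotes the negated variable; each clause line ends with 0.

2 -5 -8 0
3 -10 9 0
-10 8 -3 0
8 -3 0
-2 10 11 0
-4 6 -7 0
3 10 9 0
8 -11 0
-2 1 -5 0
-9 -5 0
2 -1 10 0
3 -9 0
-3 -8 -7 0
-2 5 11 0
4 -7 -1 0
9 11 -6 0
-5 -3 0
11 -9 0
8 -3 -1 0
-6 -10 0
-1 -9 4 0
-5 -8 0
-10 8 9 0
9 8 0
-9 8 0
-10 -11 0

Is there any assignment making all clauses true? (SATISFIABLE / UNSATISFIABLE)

SATISFIABLE

Pure literal: y7 appears only negated; assign y7 = False.
Branch on y1: take y1 = False.
Branch on y2: take y2 = True.
  then y5 is forced to False.
  then y11 is forced to True.
  then y8 is forced to True.
  then y10 is forced to False.
For the remaining variables, y3 = True, y4 = True, y6 = True, y9 = True works.
So y1 = F, y2 = T, y3 = T, y4 = T, y5 = F, y6 = T, y7 = F, y8 = T, y9 = T, y10 = F, y11 = T is a satisfying assignment.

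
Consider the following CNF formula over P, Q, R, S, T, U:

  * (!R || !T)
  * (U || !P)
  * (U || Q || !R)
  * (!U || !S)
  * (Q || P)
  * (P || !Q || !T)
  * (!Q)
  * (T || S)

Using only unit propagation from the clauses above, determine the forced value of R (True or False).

Unit clause (!Q) sets Q = False.
(P || Q): since Q = False, the clause reduces to (P). P = True.
In (!P || U), !P is now false; U must hold, so U = True.
In (!S || !U), !U is now false; !S must hold, so S = False.
In (T || S), S is now false; T must hold, so T = True.
(!R || !T): since T = True, the clause reduces to (!R). R = False.

False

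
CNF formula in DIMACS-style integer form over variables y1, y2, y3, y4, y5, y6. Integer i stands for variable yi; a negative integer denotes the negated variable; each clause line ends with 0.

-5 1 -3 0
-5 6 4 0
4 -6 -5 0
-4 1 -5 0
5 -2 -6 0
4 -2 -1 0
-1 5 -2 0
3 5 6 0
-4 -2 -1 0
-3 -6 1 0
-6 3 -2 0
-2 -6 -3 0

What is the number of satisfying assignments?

16

Split on y5, then y6.
  y5=1, y6=1: remaining (y1,y2,y3,y4) ∈ {(1,0,0,1); (1,0,1,1)} — 2.
  y5=1, y6=0: remaining (y1,y2,y3,y4) ∈ {(1,0,0,1); (1,0,1,1)} — 2.
  y5=0, y6=1: y4 free; 3 ways for (y1,y2,y3) × 2^1 = 6.
  y5=0, y6=0: y4 free; 3 ways for (y1,y2,y3) × 2^1 = 6.
Total: 2 + 2 + 6 + 6 = 16.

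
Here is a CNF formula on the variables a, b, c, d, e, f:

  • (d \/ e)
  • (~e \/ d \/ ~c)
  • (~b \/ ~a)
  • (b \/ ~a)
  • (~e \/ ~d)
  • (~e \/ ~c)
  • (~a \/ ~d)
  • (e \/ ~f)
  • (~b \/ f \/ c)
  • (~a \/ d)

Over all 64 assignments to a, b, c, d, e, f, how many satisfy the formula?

6

Satisfying assignments:
  a=0 b=0 c=0 d=0 e=1 f=0
  a=0 b=0 c=0 d=0 e=1 f=1
  a=0 b=0 c=0 d=1 e=0 f=0
  a=0 b=0 c=1 d=1 e=0 f=0
  a=0 b=1 c=0 d=0 e=1 f=1
  a=0 b=1 c=1 d=1 e=0 f=0
Count: 6.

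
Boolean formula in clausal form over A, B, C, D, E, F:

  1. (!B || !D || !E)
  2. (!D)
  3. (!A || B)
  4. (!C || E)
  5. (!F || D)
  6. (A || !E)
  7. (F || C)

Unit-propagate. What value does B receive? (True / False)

True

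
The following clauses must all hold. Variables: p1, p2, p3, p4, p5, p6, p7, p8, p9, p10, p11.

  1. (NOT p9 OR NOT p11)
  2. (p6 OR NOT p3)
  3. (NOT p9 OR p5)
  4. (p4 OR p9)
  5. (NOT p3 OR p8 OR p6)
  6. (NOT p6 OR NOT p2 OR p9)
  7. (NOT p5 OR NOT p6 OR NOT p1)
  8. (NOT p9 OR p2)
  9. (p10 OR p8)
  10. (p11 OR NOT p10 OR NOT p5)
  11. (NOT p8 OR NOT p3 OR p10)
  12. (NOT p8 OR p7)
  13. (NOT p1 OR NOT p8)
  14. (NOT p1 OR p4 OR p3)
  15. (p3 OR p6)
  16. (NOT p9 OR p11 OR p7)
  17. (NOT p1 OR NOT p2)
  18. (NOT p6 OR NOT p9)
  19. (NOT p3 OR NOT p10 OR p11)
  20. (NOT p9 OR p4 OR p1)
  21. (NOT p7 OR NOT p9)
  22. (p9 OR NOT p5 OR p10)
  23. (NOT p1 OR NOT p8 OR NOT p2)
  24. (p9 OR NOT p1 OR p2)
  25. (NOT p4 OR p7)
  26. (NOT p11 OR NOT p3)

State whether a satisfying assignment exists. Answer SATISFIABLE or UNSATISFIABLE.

SATISFIABLE

Try p1 = False.
Try p2 = False.
  then p9 is forced to False.
  then p4 is forced to True.
  then p7 is forced to True.
Try p3 = False.
  then p6 is forced to True.
For the remaining variables, p5 = False, p8 = False, p10 = True, p11 = True works.
So p1 = 0, p2 = 0, p3 = 0, p4 = 1, p5 = 0, p6 = 1, p7 = 1, p8 = 0, p9 = 0, p10 = 1, p11 = 1 is a satisfying assignment.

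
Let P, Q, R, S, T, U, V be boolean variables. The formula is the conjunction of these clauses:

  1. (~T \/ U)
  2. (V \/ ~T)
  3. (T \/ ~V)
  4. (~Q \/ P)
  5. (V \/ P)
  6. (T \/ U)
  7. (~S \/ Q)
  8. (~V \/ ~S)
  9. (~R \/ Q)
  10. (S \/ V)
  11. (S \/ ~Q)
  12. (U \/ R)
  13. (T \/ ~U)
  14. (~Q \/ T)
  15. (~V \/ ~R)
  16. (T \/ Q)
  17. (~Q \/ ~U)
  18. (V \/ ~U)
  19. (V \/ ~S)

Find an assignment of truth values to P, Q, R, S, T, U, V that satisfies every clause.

P = False, Q = False, R = False, S = False, T = True, U = True, V = True

Check each clause:
  1. (U \/ ~T) — U is true.
  2. (V \/ ~T) — V is true.
  3. (T \/ ~V) — T is true.
  4. (~Q \/ P) — ~Q is true.
  5. (P \/ V) — V is true.
  6. (T \/ U) — T is true.
  7. (~S \/ Q) — ~S is true.
  8. (~S \/ ~V) — ~S is true.
  9. (~R \/ Q) — ~R is true.
  10. (V \/ S) — V is true.
  11. (~Q \/ S) — ~Q is true.
  12. (U \/ R) — U is true.
  13. (~U \/ T) — T is true.
  14. (T \/ ~Q) — T is true.
  15. (~V \/ ~R) — ~R is true.
  16. (T \/ Q) — T is true.
  17. (~Q \/ ~U) — ~Q is true.
  18. (V \/ ~U) — V is true.
  19. (V \/ ~S) — ~S is true.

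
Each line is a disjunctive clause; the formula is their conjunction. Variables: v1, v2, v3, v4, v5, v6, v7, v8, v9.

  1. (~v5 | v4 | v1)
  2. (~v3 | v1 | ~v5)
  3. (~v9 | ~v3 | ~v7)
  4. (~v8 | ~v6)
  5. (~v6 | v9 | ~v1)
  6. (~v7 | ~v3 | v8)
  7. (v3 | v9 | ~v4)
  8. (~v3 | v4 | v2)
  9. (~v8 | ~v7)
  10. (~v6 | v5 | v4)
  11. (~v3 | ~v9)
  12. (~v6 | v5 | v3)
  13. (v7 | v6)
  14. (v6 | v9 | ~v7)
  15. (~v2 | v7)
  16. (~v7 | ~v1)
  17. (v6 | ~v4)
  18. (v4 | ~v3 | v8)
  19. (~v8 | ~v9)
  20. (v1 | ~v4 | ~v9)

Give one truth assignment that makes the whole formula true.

Try v1 = False.
Try v2 = False.
Set v3 = False and propagate.
The remaining clauses are satisfied by v4 = False, v5 = False, v6 = False, v7 = True, v8 = False, v9 = True.
Check each clause:
  1. (~v5 | v4 | v1) — ~v5 is true.
  2. (~v3 | v1 | ~v5) — ~v5 is true.
  3. (~v7 | ~v9 | ~v3) — ~v3 is true.
  4. (~v6 | ~v8) — ~v8 is true.
  5. (~v6 | ~v1 | v9) — v9 is true.
  6. (v8 | ~v7 | ~v3) — ~v3 is true.
  7. (v9 | ~v4 | v3) — v9 is true.
  8. (v4 | ~v3 | v2) — ~v3 is true.
  9. (~v7 | ~v8) — ~v8 is true.
  10. (v5 | ~v6 | v4) — ~v6 is true.
  11. (~v3 | ~v9) — ~v3 is true.
  12. (v5 | v3 | ~v6) — ~v6 is true.
  13. (v7 | v6) — v7 is true.
  14. (v9 | v6 | ~v7) — v9 is true.
  15. (~v2 | v7) — ~v2 is true.
  16. (~v7 | ~v1) — ~v1 is true.
  17. (~v4 | v6) — ~v4 is true.
  18. (v4 | v8 | ~v3) — ~v3 is true.
  19. (~v8 | ~v9) — ~v8 is true.
  20. (~v9 | ~v4 | v1) — ~v4 is true.

v1 = F, v2 = F, v3 = F, v4 = F, v5 = F, v6 = F, v7 = T, v8 = F, v9 = T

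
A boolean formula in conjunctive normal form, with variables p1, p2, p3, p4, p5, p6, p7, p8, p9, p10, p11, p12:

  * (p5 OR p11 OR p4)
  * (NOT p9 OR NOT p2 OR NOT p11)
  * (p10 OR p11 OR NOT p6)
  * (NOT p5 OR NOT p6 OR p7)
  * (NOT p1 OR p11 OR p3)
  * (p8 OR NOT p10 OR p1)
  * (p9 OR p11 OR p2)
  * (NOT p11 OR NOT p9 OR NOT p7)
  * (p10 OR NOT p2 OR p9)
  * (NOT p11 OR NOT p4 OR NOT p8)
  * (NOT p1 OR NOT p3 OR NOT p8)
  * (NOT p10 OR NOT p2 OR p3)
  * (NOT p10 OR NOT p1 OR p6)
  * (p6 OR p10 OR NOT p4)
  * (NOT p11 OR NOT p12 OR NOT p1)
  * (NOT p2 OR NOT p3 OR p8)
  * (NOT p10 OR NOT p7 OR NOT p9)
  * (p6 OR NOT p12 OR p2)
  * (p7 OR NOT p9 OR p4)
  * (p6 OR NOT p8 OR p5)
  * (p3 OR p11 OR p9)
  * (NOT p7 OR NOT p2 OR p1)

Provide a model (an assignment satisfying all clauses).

p1=False  p2=False  p3=False  p4=False  p5=True  p6=False  p7=True  p8=True  p9=True  p10=False  p11=False  p12=False

Pure literal: p12 appears only negated; assign p12 = False.
Set p1 = False and propagate.
For the remaining variables, p2 = False, p3 = False, p4 = False, p5 = True, p6 = False, p7 = True, p8 = True, p9 = True, p10 = False, p11 = False works.
Every clause has at least one true literal under this assignment.
Check each clause:
  1. (p4 OR p5 OR p11) — p5 is true.
  2. (NOT p11 OR NOT p2 OR NOT p9) — NOT p11 is true.
  3. (p11 OR p10 OR NOT p6) — NOT p6 is true.
  4. (p7 OR NOT p6 OR NOT p5) — NOT p6 is true.
  5. (p3 OR p11 OR NOT p1) — NOT p1 is true.
  6. (p8 OR p1 OR NOT p10) — p8 is true.
  7. (p11 OR p2 OR p9) — p9 is true.
  8. (NOT p11 OR NOT p7 OR NOT p9) — NOT p11 is true.
  9. (p9 OR NOT p2 OR p10) — p9 is true.
  10. (NOT p8 OR NOT p4 OR NOT p11) — NOT p4 is true.
  11. (NOT p8 OR NOT p3 OR NOT p1) — NOT p3 is true.
  12. (NOT p10 OR NOT p2 OR p3) — NOT p2 is true.
  13. (NOT p1 OR NOT p10 OR p6) — NOT p10 is true.
  14. (p6 OR NOT p4 OR p10) — NOT p4 is true.
  15. (NOT p11 OR NOT p12 OR NOT p1) — NOT p12 is true.
  16. (NOT p2 OR NOT p3 OR p8) — p8 is true.
  17. (NOT p10 OR NOT p9 OR NOT p7) — NOT p10 is true.
  18. (p6 OR p2 OR NOT p12) — NOT p12 is true.
  19. (NOT p9 OR p4 OR p7) — p7 is true.
  20. (p5 OR NOT p8 OR p6) — p5 is true.
  21. (p9 OR p11 OR p3) — p9 is true.
  22. (p1 OR NOT p2 OR NOT p7) — NOT p2 is true.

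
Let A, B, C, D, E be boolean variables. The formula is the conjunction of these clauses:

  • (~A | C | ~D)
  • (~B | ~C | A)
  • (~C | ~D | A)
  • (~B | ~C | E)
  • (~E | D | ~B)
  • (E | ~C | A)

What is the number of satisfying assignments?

16

Case analysis on C and A:
  C=T, A=T: 5 of the 8 assignments to (B,D,E) work.
  C=T, A=F: remaining (B,D,E) ∈ {(F,F,T)} — 1.
  C=F, A=T: remaining (B,D,E) ∈ {(F,F,F); (F,F,T); (T,F,F)} — 3.
  C=F, A=F: 7 of the 8 assignments to (B,D,E) work.
Total: 5 + 1 + 3 + 7 = 16.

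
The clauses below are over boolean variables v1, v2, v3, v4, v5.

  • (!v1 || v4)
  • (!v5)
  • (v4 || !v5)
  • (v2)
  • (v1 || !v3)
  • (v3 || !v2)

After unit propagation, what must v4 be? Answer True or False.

True

Unit clause (!v5) sets v5 = False.
Unit clause (v2) sets v2 = True.
In (!v2 || v3), !v2 is now false; v3 must hold, so v3 = True.
(v1 || !v3) with v3 = True leaves only v1, so v1 = True.
In (v4 || !v1), !v1 is now false; v4 must hold, so v4 = True.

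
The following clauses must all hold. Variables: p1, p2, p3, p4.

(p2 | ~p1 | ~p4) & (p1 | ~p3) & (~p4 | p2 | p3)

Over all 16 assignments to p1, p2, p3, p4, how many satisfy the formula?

9

Split on p1, then p2.
  p1=T, p2=T: remaining (p3,p4) ∈ {(F,F); (F,T); (T,F); (T,T)} — 4.
  p1=T, p2=F: remaining (p3,p4) ∈ {(F,F); (T,F)} — 2.
  p1=F, p2=T: remaining (p3,p4) ∈ {(F,F); (F,T)} — 2.
  p1=F, p2=F: remaining (p3,p4) ∈ {(F,F)} — 1.
Total: 4 + 2 + 2 + 1 = 9.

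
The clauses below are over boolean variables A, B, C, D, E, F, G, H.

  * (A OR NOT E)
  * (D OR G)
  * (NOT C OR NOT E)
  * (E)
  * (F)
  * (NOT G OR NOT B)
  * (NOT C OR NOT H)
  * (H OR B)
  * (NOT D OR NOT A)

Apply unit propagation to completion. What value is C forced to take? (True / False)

False

Unit clause (E) sets E = True.
From (A OR NOT E) and E = True: A = True.
(NOT C OR NOT E) with E = True leaves only NOT C, so C = False.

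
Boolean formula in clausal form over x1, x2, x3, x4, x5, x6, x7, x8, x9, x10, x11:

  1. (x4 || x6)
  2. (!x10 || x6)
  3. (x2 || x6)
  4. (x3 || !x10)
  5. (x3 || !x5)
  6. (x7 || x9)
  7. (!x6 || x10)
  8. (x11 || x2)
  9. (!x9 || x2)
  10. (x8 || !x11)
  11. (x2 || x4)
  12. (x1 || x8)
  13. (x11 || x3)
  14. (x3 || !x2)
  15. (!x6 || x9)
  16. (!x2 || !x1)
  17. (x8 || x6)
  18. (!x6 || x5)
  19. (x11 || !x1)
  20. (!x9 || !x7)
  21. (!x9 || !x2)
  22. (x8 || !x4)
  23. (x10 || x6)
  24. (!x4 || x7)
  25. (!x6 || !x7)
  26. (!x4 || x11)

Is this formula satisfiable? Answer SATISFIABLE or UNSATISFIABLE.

x6 = True:
  propagation gives x10=True, x3=True, x9=True, x2=True; an empty clause results — contradiction.
x6 = False:
  propagation gives x4=True, x10=False; an empty clause results — contradiction.
Every branch closes, so no satisfying assignment exists.

UNSATISFIABLE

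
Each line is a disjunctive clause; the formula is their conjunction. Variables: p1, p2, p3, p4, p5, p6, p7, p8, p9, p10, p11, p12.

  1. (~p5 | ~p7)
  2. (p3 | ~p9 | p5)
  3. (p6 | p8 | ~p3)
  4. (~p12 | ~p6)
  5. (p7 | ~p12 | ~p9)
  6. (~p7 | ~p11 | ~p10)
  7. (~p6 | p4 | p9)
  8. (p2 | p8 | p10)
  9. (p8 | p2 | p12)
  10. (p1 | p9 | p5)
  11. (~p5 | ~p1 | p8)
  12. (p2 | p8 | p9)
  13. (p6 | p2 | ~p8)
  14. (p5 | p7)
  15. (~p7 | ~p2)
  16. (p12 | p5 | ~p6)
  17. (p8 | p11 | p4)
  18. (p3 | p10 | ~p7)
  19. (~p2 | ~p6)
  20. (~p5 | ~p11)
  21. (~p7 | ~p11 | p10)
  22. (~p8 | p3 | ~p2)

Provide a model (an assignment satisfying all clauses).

p1 = 1, p2 = 0, p3 = 0, p4 = 1, p5 = 1, p6 = 1, p7 = 0, p8 = 1, p9 = 1, p10 = 1, p11 = 0, p12 = 0

Pure literal: p4 appears only positively; assign p4 = True.
Try p1 = True.
For the remaining variables, p2 = False, p3 = False, p5 = True, p6 = True, p7 = False, p8 = True, p9 = True, p10 = True, p11 = False, p12 = False works.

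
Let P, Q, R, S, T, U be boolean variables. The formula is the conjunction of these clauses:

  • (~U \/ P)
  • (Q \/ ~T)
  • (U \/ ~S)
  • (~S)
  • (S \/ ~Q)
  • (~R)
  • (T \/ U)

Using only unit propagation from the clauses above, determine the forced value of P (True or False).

(~S) stands alone — S = False.
(S \/ ~Q): since S = False, the clause reduces to (~Q). Q = False.
From (Q \/ ~T) and Q = False: T = False.
Unit clause (~R) sets R = False.
(T \/ U) with T = False leaves only U, so U = True.
From (~U \/ P) and U = True: P = True.

True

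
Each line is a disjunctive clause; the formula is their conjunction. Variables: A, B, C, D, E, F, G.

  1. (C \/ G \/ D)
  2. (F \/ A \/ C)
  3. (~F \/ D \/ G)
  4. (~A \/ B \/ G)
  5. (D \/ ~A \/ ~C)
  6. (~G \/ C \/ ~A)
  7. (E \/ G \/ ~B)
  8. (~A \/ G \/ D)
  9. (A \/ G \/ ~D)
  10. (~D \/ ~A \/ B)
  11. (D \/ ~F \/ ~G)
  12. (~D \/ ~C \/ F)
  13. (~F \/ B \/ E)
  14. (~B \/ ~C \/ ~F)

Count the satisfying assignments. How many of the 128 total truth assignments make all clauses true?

Split on D, then G.
  D=T, G=T: remaining (A,B,C,E,F) ∈ {(F,F,F,T,T); (F,F,T,T,T); (F,T,F,F,T); (F,T,F,T,T)} — 4.
  D=T, G=F: remaining (A,B,C,E,F) ∈ {(T,T,F,T,F); (T,T,F,T,T)} — 2.
  D=F, G=T: remaining (A,B,C,E,F) ∈ {(F,F,T,F,F); (F,F,T,T,F); (F,T,T,F,F); (F,T,T,T,F)} — 4.
  D=F, G=F: remaining (A,B,C,E,F) ∈ {(F,F,T,F,F); (F,F,T,T,F); (F,T,T,T,F)} — 3.
Total: 4 + 2 + 4 + 3 = 13.

13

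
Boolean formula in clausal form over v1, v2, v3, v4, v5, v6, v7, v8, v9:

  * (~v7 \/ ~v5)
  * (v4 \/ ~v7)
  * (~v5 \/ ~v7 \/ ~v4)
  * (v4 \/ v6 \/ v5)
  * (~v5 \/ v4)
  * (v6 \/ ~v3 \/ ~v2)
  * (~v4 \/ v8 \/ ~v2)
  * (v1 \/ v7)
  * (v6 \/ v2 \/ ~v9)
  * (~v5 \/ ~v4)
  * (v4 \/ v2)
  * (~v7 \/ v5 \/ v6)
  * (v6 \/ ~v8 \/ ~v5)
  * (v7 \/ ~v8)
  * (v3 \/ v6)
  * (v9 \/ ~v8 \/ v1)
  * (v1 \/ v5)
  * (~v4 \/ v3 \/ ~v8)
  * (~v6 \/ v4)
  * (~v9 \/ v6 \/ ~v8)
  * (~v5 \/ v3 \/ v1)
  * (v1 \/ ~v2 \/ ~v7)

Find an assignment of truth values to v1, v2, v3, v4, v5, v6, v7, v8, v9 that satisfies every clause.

v1=T  v2=F  v3=T  v4=T  v5=F  v6=F  v7=F  v8=F  v9=F

Pure literal: v1 appears only positively; assign v1 = True.
Set v2 = False and propagate.
  then v4 is forced to True.
  then v5 is forced to False.
The remaining clauses are satisfied by v3 = True, v6 = False, v7 = False, v8 = False, v9 = False.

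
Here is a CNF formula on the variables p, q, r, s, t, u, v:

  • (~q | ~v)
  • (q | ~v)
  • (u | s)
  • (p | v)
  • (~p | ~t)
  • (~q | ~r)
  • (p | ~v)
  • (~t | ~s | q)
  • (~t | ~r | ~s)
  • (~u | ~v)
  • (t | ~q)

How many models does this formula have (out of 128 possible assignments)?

Satisfying assignments:
  p=1 q=0 r=0 s=0 t=0 u=1 v=0
  p=1 q=0 r=0 s=1 t=0 u=0 v=0
  p=1 q=0 r=0 s=1 t=0 u=1 v=0
  p=1 q=0 r=1 s=0 t=0 u=1 v=0
  p=1 q=0 r=1 s=1 t=0 u=0 v=0
  p=1 q=0 r=1 s=1 t=0 u=1 v=0
Count: 6.

6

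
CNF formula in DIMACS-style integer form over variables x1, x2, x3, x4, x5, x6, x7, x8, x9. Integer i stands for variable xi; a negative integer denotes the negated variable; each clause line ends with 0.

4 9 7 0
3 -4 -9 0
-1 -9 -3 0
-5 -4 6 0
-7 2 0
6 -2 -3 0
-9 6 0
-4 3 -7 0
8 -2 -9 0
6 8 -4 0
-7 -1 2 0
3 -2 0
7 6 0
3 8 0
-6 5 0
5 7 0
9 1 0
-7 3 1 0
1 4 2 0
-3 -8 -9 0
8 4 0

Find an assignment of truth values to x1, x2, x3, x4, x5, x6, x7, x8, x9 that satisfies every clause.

x1 = True, x2 = False, x3 = False, x4 = False, x5 = True, x6 = True, x7 = False, x8 = True, x9 = True

Try x1 = True.
Try x2 = False.
  then x7 is forced to False.
  then x6 is forced to True.
  then x5 is forced to True.
Try x3 = False.
  then x8 is forced to True.
The remaining clauses are satisfied by x4 = False, x9 = True.
Every clause has at least one true literal under this assignment.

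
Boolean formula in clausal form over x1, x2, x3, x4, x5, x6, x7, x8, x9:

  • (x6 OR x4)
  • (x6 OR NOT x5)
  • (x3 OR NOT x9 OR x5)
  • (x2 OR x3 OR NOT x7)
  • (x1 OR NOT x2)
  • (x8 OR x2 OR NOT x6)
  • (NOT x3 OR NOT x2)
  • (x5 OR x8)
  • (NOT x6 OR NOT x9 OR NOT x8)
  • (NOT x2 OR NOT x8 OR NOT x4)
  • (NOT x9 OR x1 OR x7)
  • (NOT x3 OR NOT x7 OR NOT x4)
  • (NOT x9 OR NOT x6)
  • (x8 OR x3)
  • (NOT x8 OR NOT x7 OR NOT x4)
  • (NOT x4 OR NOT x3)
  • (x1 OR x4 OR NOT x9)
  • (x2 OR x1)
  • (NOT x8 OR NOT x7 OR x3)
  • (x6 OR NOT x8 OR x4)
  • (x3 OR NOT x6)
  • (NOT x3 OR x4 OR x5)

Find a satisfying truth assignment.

x1=T, x2=F, x3=F, x4=T, x5=F, x6=F, x7=F, x8=T, x9=F

Pure literal: x1 appears only positively; assign x1 = True.
x9 occurs only negated in the remaining clauses — set x9 = False.
Branch on x2: take x2 = False.
Set x3 = False and propagate.
  then x7 is forced to False.
  then x8 is forced to True.
  then x6 is forced to False.
  then x4 is forced to True.
  then x5 is forced to False.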